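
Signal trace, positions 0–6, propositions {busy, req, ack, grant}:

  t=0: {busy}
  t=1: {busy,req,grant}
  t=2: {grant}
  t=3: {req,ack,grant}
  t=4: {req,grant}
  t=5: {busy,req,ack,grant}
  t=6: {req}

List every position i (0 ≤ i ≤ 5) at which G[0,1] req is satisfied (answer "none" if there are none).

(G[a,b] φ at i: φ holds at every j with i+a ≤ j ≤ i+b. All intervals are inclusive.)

Evaluate at each i in [0,5]:
  i=0: ✗ (fails at j=0)
  i=1: ✗ (fails at j=2)
  i=2: ✗ (fails at j=2)
  i=3: ✓ (all of [3,4])
  i=4: ✓ (all of [4,5])
  i=5: ✓ (all of [5,6])

3, 4, 5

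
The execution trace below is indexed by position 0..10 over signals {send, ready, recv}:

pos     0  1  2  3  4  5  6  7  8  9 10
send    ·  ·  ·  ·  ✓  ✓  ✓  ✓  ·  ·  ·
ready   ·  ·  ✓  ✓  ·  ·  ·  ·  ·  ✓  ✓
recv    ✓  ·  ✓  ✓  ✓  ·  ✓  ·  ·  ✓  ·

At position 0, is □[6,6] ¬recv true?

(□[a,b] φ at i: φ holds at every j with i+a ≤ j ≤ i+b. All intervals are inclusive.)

No

Check ¬recv at every j in [6,6]:
  j=6: false
Fails at j=6 → formula fails.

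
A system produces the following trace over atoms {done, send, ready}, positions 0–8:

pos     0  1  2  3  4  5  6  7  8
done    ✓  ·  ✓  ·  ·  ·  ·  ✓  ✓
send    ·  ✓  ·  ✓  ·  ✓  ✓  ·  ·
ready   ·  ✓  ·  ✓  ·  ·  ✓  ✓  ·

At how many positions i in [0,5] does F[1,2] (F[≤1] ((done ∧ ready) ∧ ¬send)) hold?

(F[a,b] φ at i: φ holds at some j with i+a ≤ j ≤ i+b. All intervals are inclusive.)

2

Evaluate at each i in [0,5]:
  i=0: ✗ (none in [1,2])
  i=1: ✗ (none in [2,3])
  i=2: ✗ (none in [3,4])
  i=3: ✗ (none in [4,5])
  i=4: ✓ (witness j=6)
  i=5: ✓ (witness j=6)
Positions where it holds: {4, 5} → 2.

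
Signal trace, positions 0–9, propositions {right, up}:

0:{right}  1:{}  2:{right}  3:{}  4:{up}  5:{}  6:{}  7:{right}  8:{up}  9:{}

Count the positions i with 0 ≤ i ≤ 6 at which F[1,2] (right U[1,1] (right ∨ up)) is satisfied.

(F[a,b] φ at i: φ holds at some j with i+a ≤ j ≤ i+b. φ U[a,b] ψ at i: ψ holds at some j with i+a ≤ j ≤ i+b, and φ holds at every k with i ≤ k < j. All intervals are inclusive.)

Evaluate at each i in [0,6]:
  i=0: ✗ (none in [1,2])
  i=1: ✗ (none in [2,3])
  i=2: ✗ (none in [3,4])
  i=3: ✗ (none in [4,5])
  i=4: ✗ (none in [5,6])
  i=5: ✓ (witness j=7)
  i=6: ✓ (witness j=7)
Positions where it holds: {5, 6} → 2.

2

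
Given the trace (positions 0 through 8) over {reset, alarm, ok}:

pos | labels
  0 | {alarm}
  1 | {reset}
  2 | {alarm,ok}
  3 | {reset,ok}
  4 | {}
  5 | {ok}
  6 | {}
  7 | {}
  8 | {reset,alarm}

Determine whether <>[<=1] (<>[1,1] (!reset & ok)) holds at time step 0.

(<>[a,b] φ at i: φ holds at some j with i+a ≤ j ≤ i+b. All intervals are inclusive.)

Holds

Check <>[1,1] (!reset & ok) at each j in [0,1]:
  j=0: fails (none in [1,1])
  j=1: holds (witness at 2)
Found at j=1 → formula holds.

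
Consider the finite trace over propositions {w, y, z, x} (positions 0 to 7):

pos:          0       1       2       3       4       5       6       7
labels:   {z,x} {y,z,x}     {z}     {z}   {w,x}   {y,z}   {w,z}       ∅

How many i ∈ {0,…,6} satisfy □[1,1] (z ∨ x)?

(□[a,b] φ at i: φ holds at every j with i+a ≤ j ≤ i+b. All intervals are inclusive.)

6

Evaluate at each i in [0,6]:
  i=0: ✓ (all of [1,1])
  i=1: ✓ (all of [2,2])
  i=2: ✓ (all of [3,3])
  i=3: ✓ (all of [4,4])
  i=4: ✓ (all of [5,5])
  i=5: ✓ (all of [6,6])
  i=6: ✗ (fails at j=7)
Positions where it holds: {0, 1, 2, 3, 4, 5} → 6.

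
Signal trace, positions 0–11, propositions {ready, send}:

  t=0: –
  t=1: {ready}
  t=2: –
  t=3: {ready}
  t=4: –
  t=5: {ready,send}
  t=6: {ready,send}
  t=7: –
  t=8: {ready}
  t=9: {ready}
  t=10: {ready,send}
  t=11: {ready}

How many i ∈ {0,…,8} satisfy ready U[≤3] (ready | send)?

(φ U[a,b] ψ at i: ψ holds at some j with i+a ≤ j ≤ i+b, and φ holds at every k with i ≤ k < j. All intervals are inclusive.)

5

Evaluate at each i in [0,8]:
  i=0: ✗ (lhs fails at k=0 before rhs at j=1)
  i=1: ✓ (rhs at j=1)
  i=2: ✗ (lhs fails at k=2 before rhs at j=3)
  i=3: ✓ (rhs at j=3)
  i=4: ✗ (lhs fails at k=4 before rhs at j=5)
  i=5: ✓ (rhs at j=5)
  i=6: ✓ (rhs at j=6)
  i=7: ✗ (lhs fails at k=7 before rhs at j=8)
  i=8: ✓ (rhs at j=8)
Positions where it holds: {1, 3, 5, 6, 8} → 5.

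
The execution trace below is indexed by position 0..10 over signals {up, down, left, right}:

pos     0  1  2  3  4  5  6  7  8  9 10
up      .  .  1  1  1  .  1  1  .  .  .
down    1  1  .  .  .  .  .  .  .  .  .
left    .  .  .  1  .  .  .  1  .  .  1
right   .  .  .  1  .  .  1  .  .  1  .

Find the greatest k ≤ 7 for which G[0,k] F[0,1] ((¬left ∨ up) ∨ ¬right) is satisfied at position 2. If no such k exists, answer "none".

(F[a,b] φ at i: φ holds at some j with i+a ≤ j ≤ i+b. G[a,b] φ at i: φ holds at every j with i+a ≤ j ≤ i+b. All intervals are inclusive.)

F[0,1] ((¬left ∨ up) ∨ ¬right) must hold from j=2 onward; find where it first fails.
  j=2: holds
  j=3: holds
  j=4: holds
  j=5: holds
  j=6: holds
  j=7: holds
  j=8: holds
  j=9: holds
Holds through j=9; largest k = 7.

7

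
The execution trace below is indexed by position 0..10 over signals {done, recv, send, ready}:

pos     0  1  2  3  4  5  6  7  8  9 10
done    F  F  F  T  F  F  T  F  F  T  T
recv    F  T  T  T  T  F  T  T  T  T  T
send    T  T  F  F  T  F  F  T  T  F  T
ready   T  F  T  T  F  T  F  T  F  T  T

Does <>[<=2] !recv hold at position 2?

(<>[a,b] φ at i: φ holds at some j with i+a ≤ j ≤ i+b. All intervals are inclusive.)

Check !recv at each j in [2,4]:
  j=2: false
  j=3: false
  j=4: false
No position in the window satisfies it → formula fails.

Does not hold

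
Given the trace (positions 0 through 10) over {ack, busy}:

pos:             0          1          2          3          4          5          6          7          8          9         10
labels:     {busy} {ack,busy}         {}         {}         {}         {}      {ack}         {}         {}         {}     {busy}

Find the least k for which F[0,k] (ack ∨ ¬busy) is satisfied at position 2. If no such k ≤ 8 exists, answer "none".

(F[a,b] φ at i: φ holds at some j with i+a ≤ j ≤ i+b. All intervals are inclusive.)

0

Scan j = 2,3,… for (ack ∨ ¬busy):
  j=2: holds
First hit at j=2, so smallest k = 2-2 = 0.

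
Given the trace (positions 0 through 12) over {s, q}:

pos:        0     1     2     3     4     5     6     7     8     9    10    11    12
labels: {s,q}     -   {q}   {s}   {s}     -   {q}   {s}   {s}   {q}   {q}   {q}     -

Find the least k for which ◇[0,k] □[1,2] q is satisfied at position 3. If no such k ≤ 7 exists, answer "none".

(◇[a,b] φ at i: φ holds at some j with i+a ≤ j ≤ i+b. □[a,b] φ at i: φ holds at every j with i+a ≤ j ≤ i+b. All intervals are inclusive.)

5

Scan j = 3,4,… for □[1,2] q:
  j=3: fails
  j=4: fails
  j=5: fails
  j=6: fails
  j=7: fails
  j=8: holds
First hit at j=8, so smallest k = 8-3 = 5.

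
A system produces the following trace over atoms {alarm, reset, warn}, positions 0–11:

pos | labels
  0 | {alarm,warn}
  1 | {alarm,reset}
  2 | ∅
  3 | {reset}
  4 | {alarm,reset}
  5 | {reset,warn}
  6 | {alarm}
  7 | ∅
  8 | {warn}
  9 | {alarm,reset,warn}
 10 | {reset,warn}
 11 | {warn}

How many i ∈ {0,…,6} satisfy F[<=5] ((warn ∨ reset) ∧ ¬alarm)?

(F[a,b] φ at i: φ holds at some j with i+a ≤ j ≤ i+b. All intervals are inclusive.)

Evaluate at each i in [0,6]:
  i=0: ✓ (witness j=3)
  i=1: ✓ (witness j=3)
  i=2: ✓ (witness j=3)
  i=3: ✓ (witness j=3)
  i=4: ✓ (witness j=5)
  i=5: ✓ (witness j=5)
  i=6: ✓ (witness j=8)
Positions where it holds: {0, 1, 2, 3, 4, 5, 6} → 7.

7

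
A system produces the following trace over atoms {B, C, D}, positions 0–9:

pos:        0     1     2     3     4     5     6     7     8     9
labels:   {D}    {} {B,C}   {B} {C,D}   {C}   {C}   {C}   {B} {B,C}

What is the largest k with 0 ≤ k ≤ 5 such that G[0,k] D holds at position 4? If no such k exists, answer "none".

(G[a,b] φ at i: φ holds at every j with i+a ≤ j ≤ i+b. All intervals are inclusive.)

D must hold from j=4 onward; find where it first fails.
  j=4: holds
  j=5: fails
Holds on [4,4], so largest k = 0.

0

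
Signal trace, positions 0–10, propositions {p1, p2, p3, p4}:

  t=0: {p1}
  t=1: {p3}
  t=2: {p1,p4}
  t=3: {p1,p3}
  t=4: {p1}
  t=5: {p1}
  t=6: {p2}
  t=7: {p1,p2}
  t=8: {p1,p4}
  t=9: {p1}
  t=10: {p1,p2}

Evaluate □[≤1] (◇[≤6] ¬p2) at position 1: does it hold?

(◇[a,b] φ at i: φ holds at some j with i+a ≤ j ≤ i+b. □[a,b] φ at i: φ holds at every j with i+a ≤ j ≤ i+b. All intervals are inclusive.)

Check ◇[≤6] ¬p2 at every j in [1,2]:
  j=1: holds (witness at 1)
  j=2: holds (witness at 2)
All positions satisfy it → formula holds.

Holds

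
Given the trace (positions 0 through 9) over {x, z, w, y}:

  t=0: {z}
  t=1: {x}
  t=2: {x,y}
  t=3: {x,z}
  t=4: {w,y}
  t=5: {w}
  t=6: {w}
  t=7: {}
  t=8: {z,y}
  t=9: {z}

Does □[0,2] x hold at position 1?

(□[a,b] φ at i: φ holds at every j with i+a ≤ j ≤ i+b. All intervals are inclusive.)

Check x at every j in [1,3]:
  j=1: true
  j=2: true
  j=3: true
All positions satisfy it → formula holds.

Holds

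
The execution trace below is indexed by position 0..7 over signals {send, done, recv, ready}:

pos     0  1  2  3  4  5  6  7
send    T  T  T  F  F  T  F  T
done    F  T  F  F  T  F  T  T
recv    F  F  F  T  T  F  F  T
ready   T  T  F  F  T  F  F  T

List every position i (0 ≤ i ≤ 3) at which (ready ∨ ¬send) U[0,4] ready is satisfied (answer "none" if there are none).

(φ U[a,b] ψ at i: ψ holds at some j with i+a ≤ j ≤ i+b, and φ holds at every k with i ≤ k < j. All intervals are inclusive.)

0, 1, 3

Evaluate at each i in [0,3]:
  i=0: ✓ (rhs at j=0)
  i=1: ✓ (rhs at j=1)
  i=2: ✗ (lhs fails at k=2 before rhs at j=4)
  i=3: ✓ (rhs at j=4; lhs holds on [3,3])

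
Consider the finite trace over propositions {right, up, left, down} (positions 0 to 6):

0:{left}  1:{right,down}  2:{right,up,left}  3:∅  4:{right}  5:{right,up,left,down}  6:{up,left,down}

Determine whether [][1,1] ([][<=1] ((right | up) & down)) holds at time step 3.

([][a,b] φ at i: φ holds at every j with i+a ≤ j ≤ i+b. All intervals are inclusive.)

Check [][<=1] ((right | up) & down) at every j in [4,4]:
  j=4: fails at 4
Fails at j=4 → formula fails.

No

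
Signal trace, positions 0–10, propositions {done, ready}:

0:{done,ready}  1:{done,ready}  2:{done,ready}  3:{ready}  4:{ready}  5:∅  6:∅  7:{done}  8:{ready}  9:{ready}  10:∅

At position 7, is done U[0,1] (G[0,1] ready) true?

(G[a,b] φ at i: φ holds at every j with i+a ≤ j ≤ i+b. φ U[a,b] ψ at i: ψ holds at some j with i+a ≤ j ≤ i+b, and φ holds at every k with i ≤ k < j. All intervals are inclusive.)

True

Need some j in [7,8] with G[0,1] ready, and done at every k in [7,j-1].
  j=7: G[0,1] ready — fails at 7.
  j=8: G[0,1] ready holds; done holds at every k in [7,7] → satisfied.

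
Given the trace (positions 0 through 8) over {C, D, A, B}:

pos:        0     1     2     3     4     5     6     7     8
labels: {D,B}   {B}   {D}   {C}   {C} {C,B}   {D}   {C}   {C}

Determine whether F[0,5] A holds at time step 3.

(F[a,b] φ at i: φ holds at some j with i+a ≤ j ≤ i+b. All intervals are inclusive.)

Check A at each j in [3,8]:
  j=3: false
  j=4: false
  j=5: false
  j=6: false
  j=7: false
  j=8: false
No position in the window satisfies it → formula fails.

Does not hold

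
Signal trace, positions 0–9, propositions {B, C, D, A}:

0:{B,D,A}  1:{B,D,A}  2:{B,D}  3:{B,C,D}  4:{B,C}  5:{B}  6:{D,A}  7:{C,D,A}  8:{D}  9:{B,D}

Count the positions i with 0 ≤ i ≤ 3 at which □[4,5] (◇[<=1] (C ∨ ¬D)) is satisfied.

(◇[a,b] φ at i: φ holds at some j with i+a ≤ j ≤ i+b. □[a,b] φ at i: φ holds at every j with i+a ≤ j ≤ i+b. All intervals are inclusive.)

Evaluate at each i in [0,3]:
  i=0: ✓ (all of [4,5])
  i=1: ✓ (all of [5,6])
  i=2: ✓ (all of [6,7])
  i=3: ✗ (fails at j=8)
Positions where it holds: {0, 1, 2} → 3.

3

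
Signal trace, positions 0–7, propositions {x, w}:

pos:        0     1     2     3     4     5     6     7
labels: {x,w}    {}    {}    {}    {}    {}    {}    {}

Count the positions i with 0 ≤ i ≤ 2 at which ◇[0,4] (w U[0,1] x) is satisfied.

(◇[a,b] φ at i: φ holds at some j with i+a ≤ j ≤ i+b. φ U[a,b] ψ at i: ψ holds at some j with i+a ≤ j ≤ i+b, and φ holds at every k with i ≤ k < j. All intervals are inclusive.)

1

Evaluate at each i in [0,2]:
  i=0: ✓ (witness j=0)
  i=1: ✗ (none in [1,5])
  i=2: ✗ (none in [2,6])
Positions where it holds: {0} → 1.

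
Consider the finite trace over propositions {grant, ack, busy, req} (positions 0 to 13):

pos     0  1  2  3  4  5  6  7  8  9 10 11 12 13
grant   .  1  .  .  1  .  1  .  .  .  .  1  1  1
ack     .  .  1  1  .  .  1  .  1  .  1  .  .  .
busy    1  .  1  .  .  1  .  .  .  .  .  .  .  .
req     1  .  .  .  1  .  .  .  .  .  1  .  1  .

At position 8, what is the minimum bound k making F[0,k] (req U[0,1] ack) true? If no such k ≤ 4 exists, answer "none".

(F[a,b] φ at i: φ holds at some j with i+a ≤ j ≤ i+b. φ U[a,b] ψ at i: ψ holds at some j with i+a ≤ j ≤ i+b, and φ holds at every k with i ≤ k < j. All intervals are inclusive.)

0

Scan j = 8,9,… for (req U[0,1] ack):
  j=8: holds
First hit at j=8, so smallest k = 8-8 = 0.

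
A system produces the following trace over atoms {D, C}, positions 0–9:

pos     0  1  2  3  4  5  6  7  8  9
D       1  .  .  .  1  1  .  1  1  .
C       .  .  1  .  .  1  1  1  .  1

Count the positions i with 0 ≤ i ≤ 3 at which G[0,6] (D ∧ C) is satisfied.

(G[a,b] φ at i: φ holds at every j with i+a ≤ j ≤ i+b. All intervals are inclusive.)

0

Evaluate at each i in [0,3]:
  i=0: ✗ (fails at j=0)
  i=1: ✗ (fails at j=1)
  i=2: ✗ (fails at j=2)
  i=3: ✗ (fails at j=3)
Positions where it holds: {} → 0.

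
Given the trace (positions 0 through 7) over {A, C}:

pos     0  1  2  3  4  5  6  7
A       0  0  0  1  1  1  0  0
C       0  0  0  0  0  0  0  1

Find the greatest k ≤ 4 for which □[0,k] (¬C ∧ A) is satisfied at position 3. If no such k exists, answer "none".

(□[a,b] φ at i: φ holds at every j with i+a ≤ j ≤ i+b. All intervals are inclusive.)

(¬C ∧ A) must hold from j=3 onward; find where it first fails.
  j=3: holds
  j=4: holds
  j=5: holds
  j=6: fails
Holds on [3,5], so largest k = 2.

2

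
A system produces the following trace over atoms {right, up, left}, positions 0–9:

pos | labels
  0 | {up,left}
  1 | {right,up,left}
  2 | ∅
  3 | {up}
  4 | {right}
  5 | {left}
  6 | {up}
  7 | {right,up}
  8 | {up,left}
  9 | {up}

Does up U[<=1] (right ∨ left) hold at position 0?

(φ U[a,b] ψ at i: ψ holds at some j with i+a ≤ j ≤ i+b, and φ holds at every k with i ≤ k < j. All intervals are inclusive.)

Need some j in [0,1] with (right ∨ left), and up at every k in [0,j-1].
  j=0: (right ∨ left) holds; no prefix to check → satisfied.

True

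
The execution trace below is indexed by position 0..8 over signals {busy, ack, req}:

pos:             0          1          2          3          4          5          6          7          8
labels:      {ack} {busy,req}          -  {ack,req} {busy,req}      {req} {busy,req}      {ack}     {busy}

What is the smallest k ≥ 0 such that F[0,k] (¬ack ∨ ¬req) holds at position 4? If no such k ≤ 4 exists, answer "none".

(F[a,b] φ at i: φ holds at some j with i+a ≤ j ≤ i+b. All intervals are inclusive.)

0

Scan j = 4,5,… for (¬ack ∨ ¬req):
  j=4: holds
First hit at j=4, so smallest k = 4-4 = 0.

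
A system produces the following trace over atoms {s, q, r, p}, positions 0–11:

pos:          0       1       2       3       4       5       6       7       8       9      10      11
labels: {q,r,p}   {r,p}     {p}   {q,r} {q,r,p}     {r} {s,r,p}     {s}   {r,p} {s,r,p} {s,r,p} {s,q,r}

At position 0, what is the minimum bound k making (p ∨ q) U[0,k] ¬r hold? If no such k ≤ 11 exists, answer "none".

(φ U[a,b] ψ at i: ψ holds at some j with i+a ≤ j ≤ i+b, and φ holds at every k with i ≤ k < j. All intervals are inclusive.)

2

Need earliest j ≥ 0 with ¬r, and (p ∨ q) at every k in [0,j-1].
  j=0: rhs fails.
  j=1: rhs fails.
  j=2: rhs holds; lhs holds on [0,1]. k = 2.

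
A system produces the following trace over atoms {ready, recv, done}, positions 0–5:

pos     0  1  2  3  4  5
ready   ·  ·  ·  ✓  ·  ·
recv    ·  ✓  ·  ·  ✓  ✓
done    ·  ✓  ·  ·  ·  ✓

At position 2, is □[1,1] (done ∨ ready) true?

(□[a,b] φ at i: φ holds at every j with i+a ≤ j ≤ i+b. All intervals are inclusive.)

Yes

Check (done ∨ ready) at every j in [3,3]:
  j=3: true
All positions satisfy it → formula holds.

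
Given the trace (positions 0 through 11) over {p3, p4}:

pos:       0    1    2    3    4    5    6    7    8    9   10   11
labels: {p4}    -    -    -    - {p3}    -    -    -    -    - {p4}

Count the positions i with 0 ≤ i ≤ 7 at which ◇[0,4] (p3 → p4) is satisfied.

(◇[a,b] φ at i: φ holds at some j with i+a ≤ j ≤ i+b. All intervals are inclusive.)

8

Evaluate at each i in [0,7]:
  i=0: ✓ (witness j=0)
  i=1: ✓ (witness j=1)
  i=2: ✓ (witness j=2)
  i=3: ✓ (witness j=3)
  i=4: ✓ (witness j=4)
  i=5: ✓ (witness j=6)
  i=6: ✓ (witness j=6)
  i=7: ✓ (witness j=7)
Positions where it holds: {0, 1, 2, 3, 4, 5, 6, 7} → 8.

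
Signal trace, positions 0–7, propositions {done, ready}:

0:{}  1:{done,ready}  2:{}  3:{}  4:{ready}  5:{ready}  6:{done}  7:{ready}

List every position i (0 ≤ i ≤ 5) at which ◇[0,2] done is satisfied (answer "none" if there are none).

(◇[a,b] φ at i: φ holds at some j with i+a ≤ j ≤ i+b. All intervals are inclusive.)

0, 1, 4, 5

Evaluate at each i in [0,5]:
  i=0: ✓ (witness j=1)
  i=1: ✓ (witness j=1)
  i=2: ✗ (none in [2,4])
  i=3: ✗ (none in [3,5])
  i=4: ✓ (witness j=6)
  i=5: ✓ (witness j=6)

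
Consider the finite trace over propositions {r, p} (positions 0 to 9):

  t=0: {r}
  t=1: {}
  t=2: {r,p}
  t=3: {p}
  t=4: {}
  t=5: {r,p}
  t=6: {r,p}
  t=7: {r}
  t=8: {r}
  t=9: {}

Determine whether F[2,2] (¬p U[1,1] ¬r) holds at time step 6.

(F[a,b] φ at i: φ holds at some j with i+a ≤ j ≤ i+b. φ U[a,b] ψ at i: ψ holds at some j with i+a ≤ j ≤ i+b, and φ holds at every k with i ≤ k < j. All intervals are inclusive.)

True

Check (¬p U[1,1] ¬r) at each j in [8,8]:
  j=8: holds
Found at j=8 → formula holds.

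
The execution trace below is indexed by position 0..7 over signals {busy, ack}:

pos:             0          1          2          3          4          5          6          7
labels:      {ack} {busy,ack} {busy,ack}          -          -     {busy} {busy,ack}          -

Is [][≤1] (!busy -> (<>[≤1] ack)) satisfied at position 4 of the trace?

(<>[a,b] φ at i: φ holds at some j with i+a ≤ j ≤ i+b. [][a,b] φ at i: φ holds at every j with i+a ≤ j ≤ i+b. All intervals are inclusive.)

Check (!busy -> (<>[≤1] ack)) at every j in [4,5]:
  j=4: antecedent true; consequent fails (none in [4,5]) → ✗
  j=5: antecedent false → ✓
Fails at j=4 → formula fails.

No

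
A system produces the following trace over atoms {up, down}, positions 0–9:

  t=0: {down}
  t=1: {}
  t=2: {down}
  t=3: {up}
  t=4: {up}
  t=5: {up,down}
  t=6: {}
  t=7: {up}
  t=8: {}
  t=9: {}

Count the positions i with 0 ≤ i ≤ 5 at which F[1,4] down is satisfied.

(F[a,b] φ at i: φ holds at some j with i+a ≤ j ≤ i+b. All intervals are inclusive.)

5

Evaluate at each i in [0,5]:
  i=0: ✓ (witness j=2)
  i=1: ✓ (witness j=2)
  i=2: ✓ (witness j=5)
  i=3: ✓ (witness j=5)
  i=4: ✓ (witness j=5)
  i=5: ✗ (none in [6,9])
Positions where it holds: {0, 1, 2, 3, 4} → 5.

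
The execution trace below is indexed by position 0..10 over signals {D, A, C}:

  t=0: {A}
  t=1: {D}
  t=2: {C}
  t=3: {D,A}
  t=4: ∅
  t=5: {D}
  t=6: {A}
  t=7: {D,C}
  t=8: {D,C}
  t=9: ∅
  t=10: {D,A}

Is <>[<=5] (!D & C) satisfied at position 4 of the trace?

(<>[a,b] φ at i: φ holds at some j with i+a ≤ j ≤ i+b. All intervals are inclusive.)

Check (!D & C) at each j in [4,9]:
  j=4: false
  j=5: false
  j=6: false
  j=7: false
  j=8: false
  j=9: false
No position in the window satisfies it → formula fails.

No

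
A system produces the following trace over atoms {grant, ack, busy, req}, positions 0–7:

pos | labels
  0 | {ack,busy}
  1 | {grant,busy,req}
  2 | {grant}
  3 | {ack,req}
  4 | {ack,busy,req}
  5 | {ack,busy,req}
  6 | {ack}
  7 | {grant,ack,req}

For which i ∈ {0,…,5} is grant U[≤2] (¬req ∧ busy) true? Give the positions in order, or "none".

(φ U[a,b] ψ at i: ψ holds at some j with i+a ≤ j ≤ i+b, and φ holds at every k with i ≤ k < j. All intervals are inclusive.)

Evaluate at each i in [0,5]:
  i=0: ✓ (rhs at j=0)
  i=1: ✗ (no rhs in [1,3])
  i=2: ✗ (no rhs in [2,4])
  i=3: ✗ (no rhs in [3,5])
  i=4: ✗ (no rhs in [4,6])
  i=5: ✗ (no rhs in [5,7])

0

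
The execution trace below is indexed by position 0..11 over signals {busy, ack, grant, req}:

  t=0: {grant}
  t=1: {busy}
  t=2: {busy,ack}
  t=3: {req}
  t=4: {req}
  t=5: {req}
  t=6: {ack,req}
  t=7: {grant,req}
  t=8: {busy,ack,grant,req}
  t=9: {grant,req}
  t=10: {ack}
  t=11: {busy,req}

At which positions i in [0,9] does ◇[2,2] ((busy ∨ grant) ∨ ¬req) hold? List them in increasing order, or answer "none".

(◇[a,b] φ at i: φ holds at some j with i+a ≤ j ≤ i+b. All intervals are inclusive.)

0, 5, 6, 7, 8, 9

Evaluate at each i in [0,9]:
  i=0: ✓ (witness j=2)
  i=1: ✗ (none in [3,3])
  i=2: ✗ (none in [4,4])
  i=3: ✗ (none in [5,5])
  i=4: ✗ (none in [6,6])
  i=5: ✓ (witness j=7)
  i=6: ✓ (witness j=8)
  i=7: ✓ (witness j=9)
  i=8: ✓ (witness j=10)
  i=9: ✓ (witness j=11)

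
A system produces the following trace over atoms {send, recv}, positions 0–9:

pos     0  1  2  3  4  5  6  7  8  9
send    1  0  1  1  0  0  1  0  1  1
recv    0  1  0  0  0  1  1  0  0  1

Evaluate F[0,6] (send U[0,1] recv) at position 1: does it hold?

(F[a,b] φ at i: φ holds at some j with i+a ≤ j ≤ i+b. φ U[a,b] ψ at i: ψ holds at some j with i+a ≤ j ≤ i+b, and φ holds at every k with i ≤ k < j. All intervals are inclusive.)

Yes

Check (send U[0,1] recv) at each j in [1,7]:
  j=1: holds
  j=2: fails
  j=3: fails
  j=4: fails
  j=5: holds
  j=6: holds
  j=7: fails
Found at j=1 → formula holds.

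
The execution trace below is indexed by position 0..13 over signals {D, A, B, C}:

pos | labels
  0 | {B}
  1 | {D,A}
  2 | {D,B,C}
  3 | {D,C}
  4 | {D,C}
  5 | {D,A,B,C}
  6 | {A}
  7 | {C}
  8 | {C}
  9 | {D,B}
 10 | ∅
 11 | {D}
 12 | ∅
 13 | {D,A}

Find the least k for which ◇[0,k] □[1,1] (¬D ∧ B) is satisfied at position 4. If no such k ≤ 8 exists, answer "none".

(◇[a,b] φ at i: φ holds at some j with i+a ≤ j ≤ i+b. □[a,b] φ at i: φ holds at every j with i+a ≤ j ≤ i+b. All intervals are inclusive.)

none

Scan j = 4,5,… for □[1,1] (¬D ∧ B):
  j=4: fails
  j=5: fails
  j=6: fails
  j=7: fails
  j=8: fails
  j=9: fails
  j=10: fails
  j=11: fails
  j=12: fails
No j in [4,12] satisfies it → none.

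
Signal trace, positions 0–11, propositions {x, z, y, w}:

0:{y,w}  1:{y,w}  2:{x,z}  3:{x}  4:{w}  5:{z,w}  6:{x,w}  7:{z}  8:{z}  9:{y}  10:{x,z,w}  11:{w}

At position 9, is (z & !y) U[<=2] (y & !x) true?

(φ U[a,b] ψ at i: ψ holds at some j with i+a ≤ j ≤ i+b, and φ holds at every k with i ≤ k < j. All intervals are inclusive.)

Need some j in [9,11] with (y & !x), and (z & !y) at every k in [9,j-1].
  j=9: (y & !x) holds; no prefix to check → satisfied.

True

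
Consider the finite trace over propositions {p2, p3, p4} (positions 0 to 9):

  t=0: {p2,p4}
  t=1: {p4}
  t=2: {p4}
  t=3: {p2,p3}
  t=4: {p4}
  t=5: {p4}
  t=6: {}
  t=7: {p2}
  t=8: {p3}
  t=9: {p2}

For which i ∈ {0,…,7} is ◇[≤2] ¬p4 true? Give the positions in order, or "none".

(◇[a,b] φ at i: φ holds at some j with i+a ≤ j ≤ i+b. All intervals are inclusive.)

Evaluate at each i in [0,7]:
  i=0: ✗ (none in [0,2])
  i=1: ✓ (witness j=3)
  i=2: ✓ (witness j=3)
  i=3: ✓ (witness j=3)
  i=4: ✓ (witness j=6)
  i=5: ✓ (witness j=6)
  i=6: ✓ (witness j=6)
  i=7: ✓ (witness j=7)

1, 2, 3, 4, 5, 6, 7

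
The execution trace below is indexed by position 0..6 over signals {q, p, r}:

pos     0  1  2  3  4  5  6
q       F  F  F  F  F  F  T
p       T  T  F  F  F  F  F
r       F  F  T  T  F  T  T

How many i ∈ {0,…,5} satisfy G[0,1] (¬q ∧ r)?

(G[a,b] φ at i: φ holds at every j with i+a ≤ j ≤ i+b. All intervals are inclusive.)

1

Evaluate at each i in [0,5]:
  i=0: ✗ (fails at j=0)
  i=1: ✗ (fails at j=1)
  i=2: ✓ (all of [2,3])
  i=3: ✗ (fails at j=4)
  i=4: ✗ (fails at j=4)
  i=5: ✗ (fails at j=6)
Positions where it holds: {2} → 1.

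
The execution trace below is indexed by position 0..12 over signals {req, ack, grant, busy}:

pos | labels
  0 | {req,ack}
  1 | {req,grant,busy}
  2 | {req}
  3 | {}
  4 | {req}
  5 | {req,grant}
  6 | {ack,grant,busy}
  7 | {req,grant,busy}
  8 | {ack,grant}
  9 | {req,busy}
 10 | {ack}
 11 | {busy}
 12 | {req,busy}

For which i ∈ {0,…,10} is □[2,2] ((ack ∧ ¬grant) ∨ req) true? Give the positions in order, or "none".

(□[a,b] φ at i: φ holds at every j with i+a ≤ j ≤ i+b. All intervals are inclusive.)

0, 2, 3, 5, 7, 8, 10

Evaluate at each i in [0,10]:
  i=0: ✓ (all of [2,2])
  i=1: ✗ (fails at j=3)
  i=2: ✓ (all of [4,4])
  i=3: ✓ (all of [5,5])
  i=4: ✗ (fails at j=6)
  i=5: ✓ (all of [7,7])
  i=6: ✗ (fails at j=8)
  i=7: ✓ (all of [9,9])
  i=8: ✓ (all of [10,10])
  i=9: ✗ (fails at j=11)
  i=10: ✓ (all of [12,12])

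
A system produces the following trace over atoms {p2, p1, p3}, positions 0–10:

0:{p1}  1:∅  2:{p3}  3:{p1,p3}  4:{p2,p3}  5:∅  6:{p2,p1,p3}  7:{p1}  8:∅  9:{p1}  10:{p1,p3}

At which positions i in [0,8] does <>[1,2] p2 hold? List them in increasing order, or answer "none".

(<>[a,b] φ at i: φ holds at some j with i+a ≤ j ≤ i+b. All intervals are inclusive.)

Evaluate at each i in [0,8]:
  i=0: ✗ (none in [1,2])
  i=1: ✗ (none in [2,3])
  i=2: ✓ (witness j=4)
  i=3: ✓ (witness j=4)
  i=4: ✓ (witness j=6)
  i=5: ✓ (witness j=6)
  i=6: ✗ (none in [7,8])
  i=7: ✗ (none in [8,9])
  i=8: ✗ (none in [9,10])

2, 3, 4, 5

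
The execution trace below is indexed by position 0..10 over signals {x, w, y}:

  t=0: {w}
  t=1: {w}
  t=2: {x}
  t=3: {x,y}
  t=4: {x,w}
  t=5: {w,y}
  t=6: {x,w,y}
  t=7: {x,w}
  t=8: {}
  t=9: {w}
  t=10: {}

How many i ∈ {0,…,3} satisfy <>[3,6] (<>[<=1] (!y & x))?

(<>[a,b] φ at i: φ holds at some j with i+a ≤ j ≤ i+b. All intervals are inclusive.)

Evaluate at each i in [0,3]:
  i=0: ✓ (witness j=3)
  i=1: ✓ (witness j=4)
  i=2: ✓ (witness j=6)
  i=3: ✓ (witness j=6)
Positions where it holds: {0, 1, 2, 3} → 4.

4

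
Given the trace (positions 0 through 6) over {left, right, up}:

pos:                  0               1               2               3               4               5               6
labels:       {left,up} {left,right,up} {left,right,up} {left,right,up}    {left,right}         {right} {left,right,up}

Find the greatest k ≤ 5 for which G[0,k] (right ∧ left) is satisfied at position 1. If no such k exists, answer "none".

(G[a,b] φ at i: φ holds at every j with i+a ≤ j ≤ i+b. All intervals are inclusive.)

(right ∧ left) must hold from j=1 onward; find where it first fails.
  j=1: holds
  j=2: holds
  j=3: holds
  j=4: holds
  j=5: fails
Holds on [1,4], so largest k = 3.

3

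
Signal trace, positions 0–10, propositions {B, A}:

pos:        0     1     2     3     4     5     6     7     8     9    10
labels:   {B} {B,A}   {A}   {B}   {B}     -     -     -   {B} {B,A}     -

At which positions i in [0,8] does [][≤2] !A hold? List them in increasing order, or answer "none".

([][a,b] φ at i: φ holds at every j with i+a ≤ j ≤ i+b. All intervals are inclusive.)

3, 4, 5, 6

Evaluate at each i in [0,8]:
  i=0: ✗ (fails at j=1)
  i=1: ✗ (fails at j=1)
  i=2: ✗ (fails at j=2)
  i=3: ✓ (all of [3,5])
  i=4: ✓ (all of [4,6])
  i=5: ✓ (all of [5,7])
  i=6: ✓ (all of [6,8])
  i=7: ✗ (fails at j=9)
  i=8: ✗ (fails at j=9)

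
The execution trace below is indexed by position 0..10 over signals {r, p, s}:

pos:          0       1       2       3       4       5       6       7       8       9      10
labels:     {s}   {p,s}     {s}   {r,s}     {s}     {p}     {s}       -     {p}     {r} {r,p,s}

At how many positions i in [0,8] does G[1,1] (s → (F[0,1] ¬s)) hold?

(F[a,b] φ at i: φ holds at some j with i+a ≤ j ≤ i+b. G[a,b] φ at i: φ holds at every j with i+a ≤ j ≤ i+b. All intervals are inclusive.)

6

Evaluate at each i in [0,8]:
  i=0: ✗ (fails at j=1)
  i=1: ✗ (fails at j=2)
  i=2: ✗ (fails at j=3)
  i=3: ✓ (all of [4,4])
  i=4: ✓ (all of [5,5])
  i=5: ✓ (all of [6,6])
  i=6: ✓ (all of [7,7])
  i=7: ✓ (all of [8,8])
  i=8: ✓ (all of [9,9])
Positions where it holds: {3, 4, 5, 6, 7, 8} → 6.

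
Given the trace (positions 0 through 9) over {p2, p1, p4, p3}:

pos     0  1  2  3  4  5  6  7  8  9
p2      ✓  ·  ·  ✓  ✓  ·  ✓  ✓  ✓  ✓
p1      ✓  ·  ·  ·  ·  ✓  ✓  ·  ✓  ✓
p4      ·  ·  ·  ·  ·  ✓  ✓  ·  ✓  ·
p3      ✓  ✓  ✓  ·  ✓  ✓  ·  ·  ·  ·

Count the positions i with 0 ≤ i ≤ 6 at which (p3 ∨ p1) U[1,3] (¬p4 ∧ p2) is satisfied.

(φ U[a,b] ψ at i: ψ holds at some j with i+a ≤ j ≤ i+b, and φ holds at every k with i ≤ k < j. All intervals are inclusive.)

Evaluate at each i in [0,6]:
  i=0: ✓ (rhs at j=3; lhs holds on [0,2])
  i=1: ✓ (rhs at j=3; lhs holds on [1,2])
  i=2: ✓ (rhs at j=3; lhs holds on [2,2])
  i=3: ✗ (lhs fails at k=3 before rhs at j=4)
  i=4: ✓ (rhs at j=7; lhs holds on [4,6])
  i=5: ✓ (rhs at j=7; lhs holds on [5,6])
  i=6: ✓ (rhs at j=7; lhs holds on [6,6])
Positions where it holds: {0, 1, 2, 4, 5, 6} → 6.

6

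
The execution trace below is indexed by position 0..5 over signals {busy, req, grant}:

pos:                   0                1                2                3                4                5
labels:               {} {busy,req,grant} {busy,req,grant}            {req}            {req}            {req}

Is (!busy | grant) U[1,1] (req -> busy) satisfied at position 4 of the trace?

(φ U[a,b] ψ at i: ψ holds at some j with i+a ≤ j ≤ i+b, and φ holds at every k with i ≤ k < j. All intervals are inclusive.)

Need some j in [5,5] with (req -> busy), and (!busy | grant) at every k in [4,j-1].
  j=5: (req -> busy) false.
No j in the window works → until fails.

False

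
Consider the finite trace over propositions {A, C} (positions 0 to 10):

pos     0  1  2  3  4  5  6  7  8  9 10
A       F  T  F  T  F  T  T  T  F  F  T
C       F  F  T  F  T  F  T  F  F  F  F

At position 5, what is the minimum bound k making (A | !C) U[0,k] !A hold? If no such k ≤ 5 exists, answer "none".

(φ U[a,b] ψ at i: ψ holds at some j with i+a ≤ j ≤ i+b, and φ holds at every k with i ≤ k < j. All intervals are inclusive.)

3

Need earliest j ≥ 5 with !A, and (A | !C) at every k in [5,j-1].
  j=5: rhs fails.
  j=6: rhs fails.
  j=7: rhs fails.
  j=8: rhs holds; lhs holds on [5,7]. k = 3.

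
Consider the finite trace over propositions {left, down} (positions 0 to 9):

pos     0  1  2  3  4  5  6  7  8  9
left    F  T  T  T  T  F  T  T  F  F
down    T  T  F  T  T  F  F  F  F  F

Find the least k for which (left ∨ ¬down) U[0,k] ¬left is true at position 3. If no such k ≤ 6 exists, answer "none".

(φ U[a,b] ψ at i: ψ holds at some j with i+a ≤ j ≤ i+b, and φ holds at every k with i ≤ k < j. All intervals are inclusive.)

Need earliest j ≥ 3 with ¬left, and (left ∨ ¬down) at every k in [3,j-1].
  j=3: rhs fails.
  j=4: rhs fails.
  j=5: rhs holds; lhs holds on [3,4]. k = 2.

2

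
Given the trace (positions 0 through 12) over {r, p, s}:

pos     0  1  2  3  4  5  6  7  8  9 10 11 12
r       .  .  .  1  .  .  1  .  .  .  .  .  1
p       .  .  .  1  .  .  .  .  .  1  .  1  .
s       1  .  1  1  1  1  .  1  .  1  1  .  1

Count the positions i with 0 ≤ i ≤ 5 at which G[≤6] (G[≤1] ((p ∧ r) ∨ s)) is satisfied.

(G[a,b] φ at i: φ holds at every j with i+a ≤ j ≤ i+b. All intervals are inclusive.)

0

Evaluate at each i in [0,5]:
  i=0: ✗ (fails at j=0)
  i=1: ✗ (fails at j=1)
  i=2: ✗ (fails at j=5)
  i=3: ✗ (fails at j=5)
  i=4: ✗ (fails at j=5)
  i=5: ✗ (fails at j=5)
Positions where it holds: {} → 0.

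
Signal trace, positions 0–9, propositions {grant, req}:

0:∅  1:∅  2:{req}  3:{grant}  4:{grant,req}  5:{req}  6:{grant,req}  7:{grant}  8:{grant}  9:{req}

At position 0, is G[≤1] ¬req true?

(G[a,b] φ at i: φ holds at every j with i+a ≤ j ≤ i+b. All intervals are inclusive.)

Check ¬req at every j in [0,1]:
  j=0: true
  j=1: true
All positions satisfy it → formula holds.

Yes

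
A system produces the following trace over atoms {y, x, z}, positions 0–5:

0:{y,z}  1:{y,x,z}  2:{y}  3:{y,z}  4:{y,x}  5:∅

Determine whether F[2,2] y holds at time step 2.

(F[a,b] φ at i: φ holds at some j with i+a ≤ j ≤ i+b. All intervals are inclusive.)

Holds

Check y at each j in [4,4]:
  j=4: true
Found at j=4 → formula holds.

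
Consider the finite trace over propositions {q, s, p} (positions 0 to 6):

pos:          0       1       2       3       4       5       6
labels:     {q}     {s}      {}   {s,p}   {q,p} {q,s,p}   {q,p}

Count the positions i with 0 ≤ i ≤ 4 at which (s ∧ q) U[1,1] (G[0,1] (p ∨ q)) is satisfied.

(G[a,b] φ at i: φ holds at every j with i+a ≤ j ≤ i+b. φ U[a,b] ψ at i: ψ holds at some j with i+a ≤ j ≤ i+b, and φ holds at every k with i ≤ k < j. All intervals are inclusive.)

0

Evaluate at each i in [0,4]:
  i=0: ✗ (no rhs in [1,1])
  i=1: ✗ (no rhs in [2,2])
  i=2: ✗ (lhs fails at k=2 before rhs at j=3)
  i=3: ✗ (lhs fails at k=3 before rhs at j=4)
  i=4: ✗ (lhs fails at k=4 before rhs at j=5)
Positions where it holds: {} → 0.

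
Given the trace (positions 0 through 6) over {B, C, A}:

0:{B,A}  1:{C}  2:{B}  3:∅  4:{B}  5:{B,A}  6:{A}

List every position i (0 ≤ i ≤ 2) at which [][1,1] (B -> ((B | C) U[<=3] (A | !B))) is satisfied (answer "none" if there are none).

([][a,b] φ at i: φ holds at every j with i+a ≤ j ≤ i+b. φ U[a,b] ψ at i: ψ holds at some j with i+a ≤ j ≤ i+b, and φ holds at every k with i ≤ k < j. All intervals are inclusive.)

0, 1, 2

Evaluate at each i in [0,2]:
  i=0: ✓ (all of [1,1])
  i=1: ✓ (all of [2,2])
  i=2: ✓ (all of [3,3])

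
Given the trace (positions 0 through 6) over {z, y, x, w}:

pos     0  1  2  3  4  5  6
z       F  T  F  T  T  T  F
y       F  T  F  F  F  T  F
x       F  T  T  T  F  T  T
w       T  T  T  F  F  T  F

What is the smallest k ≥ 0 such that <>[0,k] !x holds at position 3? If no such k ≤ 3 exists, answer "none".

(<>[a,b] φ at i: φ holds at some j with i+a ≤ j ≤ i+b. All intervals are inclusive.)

1

Scan j = 3,4,… for !x:
  j=3: fails
  j=4: holds
First hit at j=4, so smallest k = 4-3 = 1.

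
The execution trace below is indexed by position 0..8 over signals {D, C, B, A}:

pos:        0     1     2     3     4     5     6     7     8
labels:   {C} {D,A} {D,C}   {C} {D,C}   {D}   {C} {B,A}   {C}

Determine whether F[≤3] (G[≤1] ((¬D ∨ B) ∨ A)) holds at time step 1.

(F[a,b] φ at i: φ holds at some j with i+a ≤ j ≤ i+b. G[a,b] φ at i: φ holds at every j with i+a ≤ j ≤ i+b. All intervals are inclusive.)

Check G[≤1] ((¬D ∨ B) ∨ A) at each j in [1,4]:
  j=1: fails at 2
  j=2: fails at 2
  j=3: fails at 4
  j=4: fails at 4
No position in the window satisfies it → formula fails.

False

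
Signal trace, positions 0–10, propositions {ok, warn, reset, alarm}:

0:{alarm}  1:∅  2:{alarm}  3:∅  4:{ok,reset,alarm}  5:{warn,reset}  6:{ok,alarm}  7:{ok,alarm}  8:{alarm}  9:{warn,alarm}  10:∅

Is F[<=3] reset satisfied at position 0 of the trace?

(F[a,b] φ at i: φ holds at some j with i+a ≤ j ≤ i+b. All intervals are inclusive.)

Check reset at each j in [0,3]:
  j=0: false
  j=1: false
  j=2: false
  j=3: false
No position in the window satisfies it → formula fails.

False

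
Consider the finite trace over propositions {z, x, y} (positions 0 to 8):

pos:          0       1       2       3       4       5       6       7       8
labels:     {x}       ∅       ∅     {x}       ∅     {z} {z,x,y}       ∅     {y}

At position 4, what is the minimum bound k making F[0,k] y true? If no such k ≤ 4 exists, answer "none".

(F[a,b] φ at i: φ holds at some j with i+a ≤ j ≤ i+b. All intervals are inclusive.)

Scan j = 4,5,… for y:
  j=4: fails
  j=5: fails
  j=6: holds
First hit at j=6, so smallest k = 6-4 = 2.

2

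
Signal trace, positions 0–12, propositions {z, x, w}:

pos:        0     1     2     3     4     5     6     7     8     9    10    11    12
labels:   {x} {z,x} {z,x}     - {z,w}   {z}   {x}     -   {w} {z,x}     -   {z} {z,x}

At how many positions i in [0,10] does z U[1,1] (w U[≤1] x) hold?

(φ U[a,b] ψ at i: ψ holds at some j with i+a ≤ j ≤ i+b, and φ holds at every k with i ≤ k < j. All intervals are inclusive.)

Evaluate at each i in [0,10]:
  i=0: ✗ (lhs fails at k=0 before rhs at j=1)
  i=1: ✓ (rhs at j=2; lhs holds on [1,1])
  i=2: ✗ (no rhs in [3,3])
  i=3: ✗ (no rhs in [4,4])
  i=4: ✗ (no rhs in [5,5])
  i=5: ✓ (rhs at j=6; lhs holds on [5,5])
  i=6: ✗ (no rhs in [7,7])
  i=7: ✗ (lhs fails at k=7 before rhs at j=8)
  i=8: ✗ (lhs fails at k=8 before rhs at j=9)
  i=9: ✗ (no rhs in [10,10])
  i=10: ✗ (no rhs in [11,11])
Positions where it holds: {1, 5} → 2.

2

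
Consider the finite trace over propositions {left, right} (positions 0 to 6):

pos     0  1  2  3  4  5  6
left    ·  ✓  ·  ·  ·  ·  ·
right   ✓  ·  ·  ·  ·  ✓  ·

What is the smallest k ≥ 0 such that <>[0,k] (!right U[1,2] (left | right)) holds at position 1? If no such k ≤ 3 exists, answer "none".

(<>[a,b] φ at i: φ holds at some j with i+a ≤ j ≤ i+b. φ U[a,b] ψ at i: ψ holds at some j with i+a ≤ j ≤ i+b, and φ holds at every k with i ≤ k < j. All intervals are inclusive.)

2

Scan j = 1,2,… for (!right U[1,2] (left | right)):
  j=1: fails
  j=2: fails
  j=3: holds
First hit at j=3, so smallest k = 3-1 = 2.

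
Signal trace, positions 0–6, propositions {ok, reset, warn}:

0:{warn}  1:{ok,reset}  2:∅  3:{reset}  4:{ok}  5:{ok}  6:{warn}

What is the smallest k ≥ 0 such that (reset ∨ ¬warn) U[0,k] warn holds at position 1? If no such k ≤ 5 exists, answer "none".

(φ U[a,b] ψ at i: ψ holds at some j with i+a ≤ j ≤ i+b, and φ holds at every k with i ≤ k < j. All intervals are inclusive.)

5

Need earliest j ≥ 1 with warn, and (reset ∨ ¬warn) at every k in [1,j-1].
  j=1: rhs fails.
  j=2: rhs fails.
  j=3: rhs fails.
  j=4: rhs fails.
  j=5: rhs fails.
  j=6: rhs holds; lhs holds on [1,5]. k = 5.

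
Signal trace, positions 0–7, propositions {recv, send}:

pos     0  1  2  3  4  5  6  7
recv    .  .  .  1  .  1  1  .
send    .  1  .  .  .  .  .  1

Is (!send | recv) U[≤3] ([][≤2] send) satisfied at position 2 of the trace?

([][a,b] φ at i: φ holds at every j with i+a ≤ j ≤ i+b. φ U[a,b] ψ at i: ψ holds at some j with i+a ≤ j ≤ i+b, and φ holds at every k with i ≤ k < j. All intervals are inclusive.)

False

Need some j in [2,5] with [][≤2] send, and (!send | recv) at every k in [2,j-1].
  j=2: [][≤2] send — fails at 2.
  j=3: [][≤2] send — fails at 3.
  j=4: [][≤2] send — fails at 4.
  j=5: [][≤2] send — fails at 5.
No j in the window works → until fails.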